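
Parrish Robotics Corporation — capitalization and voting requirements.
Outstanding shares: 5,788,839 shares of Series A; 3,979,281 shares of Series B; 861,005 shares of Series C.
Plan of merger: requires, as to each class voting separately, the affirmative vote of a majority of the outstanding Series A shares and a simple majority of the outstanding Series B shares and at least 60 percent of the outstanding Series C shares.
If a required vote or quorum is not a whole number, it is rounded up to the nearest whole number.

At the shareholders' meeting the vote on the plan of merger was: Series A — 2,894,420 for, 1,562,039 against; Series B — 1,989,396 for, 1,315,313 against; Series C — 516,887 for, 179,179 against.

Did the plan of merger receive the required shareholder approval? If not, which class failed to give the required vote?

Series A: a majority of 5788839 is 2894420; 2,894,420 required, 2,894,420 in favor — approved.
Series B: a majority of 3979281 is 1989641; 1,989,641 required, 1,989,396 in favor — not approved.
Series C: 3/5 of 861005 = 516603; 516,603 required, 516,887 in favor — approved.

Not approved — the Series B shares did not give the required vote.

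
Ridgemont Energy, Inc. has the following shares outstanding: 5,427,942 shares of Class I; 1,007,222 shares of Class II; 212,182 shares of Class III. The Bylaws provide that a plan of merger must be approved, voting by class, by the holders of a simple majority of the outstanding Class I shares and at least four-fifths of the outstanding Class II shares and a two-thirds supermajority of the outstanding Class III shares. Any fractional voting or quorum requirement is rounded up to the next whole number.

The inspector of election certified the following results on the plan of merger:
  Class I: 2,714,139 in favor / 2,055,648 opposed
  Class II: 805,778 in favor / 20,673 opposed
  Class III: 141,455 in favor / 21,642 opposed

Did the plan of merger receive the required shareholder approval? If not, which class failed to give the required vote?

Class I: a majority of 5427942 is 2713972; 2,713,972 required, 2,714,139 in favor — approved.
Class II: 4/5 of 1007222 = 805777.60, rounded up to 805778; 805,778 required, 805,778 in favor — approved.
Class III: 2/3 of 212182 = 141454.67, rounded up to 141455; 141,455 required, 141,455 in favor — approved.

Approved — every class gave the required vote.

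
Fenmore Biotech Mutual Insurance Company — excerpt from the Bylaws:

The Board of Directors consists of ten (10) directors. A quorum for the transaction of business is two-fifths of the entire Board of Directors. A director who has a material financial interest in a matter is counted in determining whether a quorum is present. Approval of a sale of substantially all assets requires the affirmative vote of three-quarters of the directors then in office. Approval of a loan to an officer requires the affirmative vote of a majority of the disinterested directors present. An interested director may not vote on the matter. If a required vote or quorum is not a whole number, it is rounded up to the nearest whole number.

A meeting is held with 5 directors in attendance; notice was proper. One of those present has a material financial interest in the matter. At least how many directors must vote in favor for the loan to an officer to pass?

The loan to an officer requires a majority of the disinterested directors present (5 − 1 = 4).
A majority of 4 is 3.

3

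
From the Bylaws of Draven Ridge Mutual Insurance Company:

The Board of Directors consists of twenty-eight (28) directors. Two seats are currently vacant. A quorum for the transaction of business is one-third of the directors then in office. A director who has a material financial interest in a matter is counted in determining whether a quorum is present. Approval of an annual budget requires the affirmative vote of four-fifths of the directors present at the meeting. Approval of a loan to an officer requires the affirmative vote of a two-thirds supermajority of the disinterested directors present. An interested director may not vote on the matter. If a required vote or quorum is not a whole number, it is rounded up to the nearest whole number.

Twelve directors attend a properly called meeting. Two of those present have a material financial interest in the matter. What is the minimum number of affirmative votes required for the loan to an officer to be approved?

The loan to an officer requires two-thirds of the disinterested directors present (12 − 2 = 10).
2/3 of 10 = 6.67, rounded up to 7.

7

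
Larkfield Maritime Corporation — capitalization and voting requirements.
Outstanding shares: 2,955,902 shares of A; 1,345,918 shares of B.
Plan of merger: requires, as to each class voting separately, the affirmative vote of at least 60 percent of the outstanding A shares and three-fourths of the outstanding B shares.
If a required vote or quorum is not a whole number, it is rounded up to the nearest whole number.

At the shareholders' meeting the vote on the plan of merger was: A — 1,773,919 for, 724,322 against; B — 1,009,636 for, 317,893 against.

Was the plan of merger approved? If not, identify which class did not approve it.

A: 3/5 of 2955902 = 1773541.20, rounded up to 1773542; 1,773,542 required, 1,773,919 in favor — approved.
B: 3/4 of 1345918 = 1009438.50, rounded up to 1009439; 1,009,439 required, 1,009,636 in favor — approved.

Approved — every class gave the required vote.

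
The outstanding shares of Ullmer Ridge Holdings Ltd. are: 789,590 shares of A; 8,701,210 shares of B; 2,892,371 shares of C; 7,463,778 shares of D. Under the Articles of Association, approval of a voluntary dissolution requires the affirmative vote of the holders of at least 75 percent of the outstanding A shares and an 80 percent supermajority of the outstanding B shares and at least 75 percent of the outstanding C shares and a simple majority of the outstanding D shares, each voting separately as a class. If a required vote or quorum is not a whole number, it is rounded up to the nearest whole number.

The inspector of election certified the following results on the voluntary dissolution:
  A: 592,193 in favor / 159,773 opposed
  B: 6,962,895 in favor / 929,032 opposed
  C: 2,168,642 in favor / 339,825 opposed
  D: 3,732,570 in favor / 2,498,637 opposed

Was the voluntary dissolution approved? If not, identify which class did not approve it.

Not approved — the C shares did not give the required vote.

A: 3/4 of 789590 = 592192.50, rounded up to 592193; 592,193 required, 592,193 in favor — approved.
B: 4/5 of 8701210 = 6960968; 6,960,968 required, 6,962,895 in favor — approved.
C: 3/4 of 2892371 = 2169278.25, rounded up to 2169279; 2,169,279 required, 2,168,642 in favor — not approved.
D: a majority of 7463778 is 3731890; 3,731,890 required, 3,732,570 in favor — approved.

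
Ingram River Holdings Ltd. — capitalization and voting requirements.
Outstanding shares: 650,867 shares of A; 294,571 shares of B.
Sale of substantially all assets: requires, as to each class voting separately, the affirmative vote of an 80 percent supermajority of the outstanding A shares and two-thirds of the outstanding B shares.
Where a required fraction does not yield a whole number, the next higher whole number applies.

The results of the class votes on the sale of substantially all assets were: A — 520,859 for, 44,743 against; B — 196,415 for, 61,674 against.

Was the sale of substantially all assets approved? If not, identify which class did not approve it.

Approved — every class gave the required vote.

A: 4/5 of 650867 = 520693.60, rounded up to 520694; 520,694 required, 520,859 in favor — approved.
B: 2/3 of 294571 = 196380.67, rounded up to 196381; 196,381 required, 196,415 in favor — approved.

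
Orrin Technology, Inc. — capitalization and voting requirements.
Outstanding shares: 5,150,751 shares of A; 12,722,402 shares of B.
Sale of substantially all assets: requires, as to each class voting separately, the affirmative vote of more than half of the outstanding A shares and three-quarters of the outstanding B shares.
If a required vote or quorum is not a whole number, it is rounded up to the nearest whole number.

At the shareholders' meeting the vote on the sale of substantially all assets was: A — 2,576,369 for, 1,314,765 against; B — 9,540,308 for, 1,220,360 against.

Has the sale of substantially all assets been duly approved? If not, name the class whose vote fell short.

A: a majority of 5150751 is 2575376; 2,575,376 required, 2,576,369 in favor — approved.
B: 3/4 of 12722402 = 9541801.50, rounded up to 9541802; 9,541,802 required, 9,540,308 in favor — not approved.

Not approved — the B shares did not give the required vote.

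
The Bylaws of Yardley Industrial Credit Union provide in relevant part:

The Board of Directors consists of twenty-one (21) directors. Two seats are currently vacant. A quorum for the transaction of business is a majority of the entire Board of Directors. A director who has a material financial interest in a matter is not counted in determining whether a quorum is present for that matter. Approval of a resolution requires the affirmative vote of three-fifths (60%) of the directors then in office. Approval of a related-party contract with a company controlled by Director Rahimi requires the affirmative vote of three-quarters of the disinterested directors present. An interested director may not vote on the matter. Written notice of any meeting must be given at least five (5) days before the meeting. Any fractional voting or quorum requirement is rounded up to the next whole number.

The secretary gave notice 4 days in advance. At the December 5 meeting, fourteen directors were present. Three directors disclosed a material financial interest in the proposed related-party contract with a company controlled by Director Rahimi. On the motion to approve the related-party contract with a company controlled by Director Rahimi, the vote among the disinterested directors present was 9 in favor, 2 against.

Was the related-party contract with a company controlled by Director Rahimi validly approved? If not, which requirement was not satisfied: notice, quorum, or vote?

Notice: 4 days given; 5 required (4 < 5). Not satisfied.
Quorum: 14 present, but the 3 interested directors do not count, leaving 11. Quorum is 11. Satisfied.
Vote: the related-party contract with a company controlled by Director Rahimi requires three-fourths of the disinterested directors present (14 − 3 = 11). 3/4 of 11 = 8.25, rounded up to 9, so 9 affirmative votes are needed; 9 voted in favor. Satisfied.

Invalid — notice requirement not satisfied.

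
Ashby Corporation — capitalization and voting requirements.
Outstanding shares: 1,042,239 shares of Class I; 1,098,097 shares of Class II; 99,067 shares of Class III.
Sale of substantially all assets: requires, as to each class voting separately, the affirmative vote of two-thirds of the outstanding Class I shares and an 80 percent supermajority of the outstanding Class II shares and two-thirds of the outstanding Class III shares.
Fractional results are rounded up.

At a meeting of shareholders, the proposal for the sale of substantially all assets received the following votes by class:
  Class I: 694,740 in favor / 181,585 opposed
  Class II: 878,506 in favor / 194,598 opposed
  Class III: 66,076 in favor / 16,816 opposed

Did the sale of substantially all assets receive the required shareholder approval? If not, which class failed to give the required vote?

Not approved — the Class I shares did not give the required vote.

Class I: 2/3 of 1042239 = 694826; 694,826 required, 694,740 in favor — not approved.
Class II: 4/5 of 1098097 = 878477.60, rounded up to 878478; 878,478 required, 878,506 in favor — approved.
Class III: 2/3 of 99067 = 66044.67, rounded up to 66045; 66,045 required, 66,076 in favor — approved.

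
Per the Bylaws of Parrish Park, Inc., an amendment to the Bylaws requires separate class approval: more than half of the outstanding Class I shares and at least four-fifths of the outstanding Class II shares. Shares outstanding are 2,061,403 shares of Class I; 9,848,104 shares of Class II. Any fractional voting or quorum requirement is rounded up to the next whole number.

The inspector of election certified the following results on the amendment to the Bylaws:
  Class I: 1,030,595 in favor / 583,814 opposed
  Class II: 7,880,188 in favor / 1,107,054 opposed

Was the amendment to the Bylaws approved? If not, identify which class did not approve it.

Class I: a majority of 2061403 is 1030702; 1,030,702 required, 1,030,595 in favor — not approved.
Class II: 4/5 of 9848104 = 7878483.20, rounded up to 7878484; 7,878,484 required, 7,880,188 in favor — approved.

Not approved — the Class I shares did not give the required vote.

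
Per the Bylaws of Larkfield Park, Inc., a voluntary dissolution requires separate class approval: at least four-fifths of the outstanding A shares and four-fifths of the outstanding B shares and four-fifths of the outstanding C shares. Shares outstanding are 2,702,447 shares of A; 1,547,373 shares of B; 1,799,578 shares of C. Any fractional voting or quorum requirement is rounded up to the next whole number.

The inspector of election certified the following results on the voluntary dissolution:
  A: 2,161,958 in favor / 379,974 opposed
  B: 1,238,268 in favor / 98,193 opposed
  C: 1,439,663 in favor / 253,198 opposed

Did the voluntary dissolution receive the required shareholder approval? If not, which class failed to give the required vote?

Approved — every class gave the required vote.

A: 4/5 of 2702447 = 2161957.60, rounded up to 2161958; 2,161,958 required, 2,161,958 in favor — approved.
B: 4/5 of 1547373 = 1237898.40, rounded up to 1237899; 1,237,899 required, 1,238,268 in favor — approved.
C: 4/5 of 1799578 = 1439662.40, rounded up to 1439663; 1,439,663 required, 1,439,663 in favor — approved.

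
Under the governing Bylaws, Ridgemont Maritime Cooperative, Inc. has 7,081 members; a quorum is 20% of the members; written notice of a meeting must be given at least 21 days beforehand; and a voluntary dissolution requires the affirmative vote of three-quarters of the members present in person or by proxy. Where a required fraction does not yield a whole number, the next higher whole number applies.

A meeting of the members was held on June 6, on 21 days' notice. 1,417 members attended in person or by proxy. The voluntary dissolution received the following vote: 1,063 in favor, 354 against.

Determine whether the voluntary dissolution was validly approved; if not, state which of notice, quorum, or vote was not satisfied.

Notice: 21 days given; 21 required. Satisfied.
Quorum: 20% of 7,081 = 1,416.20, rounded up to 1,417; 1,417 present. Satisfied.
Vote: requires three-fourths of those present (1,417); 3/4 of 1417 = 1062.75, rounded up to 1063, so 1,063 needed; 1,063 in favor. Satisfied.

Valid — all requirements satisfied.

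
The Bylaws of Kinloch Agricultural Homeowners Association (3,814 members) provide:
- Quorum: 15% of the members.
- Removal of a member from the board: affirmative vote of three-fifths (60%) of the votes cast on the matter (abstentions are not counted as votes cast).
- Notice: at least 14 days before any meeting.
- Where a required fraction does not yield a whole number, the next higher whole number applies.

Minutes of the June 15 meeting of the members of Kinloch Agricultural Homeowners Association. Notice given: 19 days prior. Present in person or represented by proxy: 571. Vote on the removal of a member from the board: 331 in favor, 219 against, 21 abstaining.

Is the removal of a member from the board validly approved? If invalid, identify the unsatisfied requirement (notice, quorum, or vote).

Invalid — quorum requirement not satisfied.

Notice: 19 days given; 14 required. Satisfied.
Quorum: 15% of 3,814 = 572.10, rounded up to 573; 571 present. Not satisfied.
Vote: requires three-fifths of the votes cast (571 − 21 abstaining = 550); 3/5 of 550 = 330, so 330 needed; 331 in favor. Satisfied.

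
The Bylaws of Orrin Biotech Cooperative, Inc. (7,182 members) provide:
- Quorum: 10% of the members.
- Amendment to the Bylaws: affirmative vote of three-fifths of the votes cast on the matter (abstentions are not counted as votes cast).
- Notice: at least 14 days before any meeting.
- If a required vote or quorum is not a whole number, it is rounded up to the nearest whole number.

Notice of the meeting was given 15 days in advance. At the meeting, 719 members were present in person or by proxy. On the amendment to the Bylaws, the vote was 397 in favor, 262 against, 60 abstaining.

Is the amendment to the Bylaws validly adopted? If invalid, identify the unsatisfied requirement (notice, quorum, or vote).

Valid — all requirements satisfied.

Notice: 15 days given; 14 required. Satisfied.
Quorum: 10% of 7,182 = 718.20, rounded up to 719; 719 present. Satisfied.
Vote: requires three-fifths of the votes cast (719 − 60 abstaining = 659); 3/5 of 659 = 395.40, rounded up to 396, so 396 needed; 397 in favor. Satisfied.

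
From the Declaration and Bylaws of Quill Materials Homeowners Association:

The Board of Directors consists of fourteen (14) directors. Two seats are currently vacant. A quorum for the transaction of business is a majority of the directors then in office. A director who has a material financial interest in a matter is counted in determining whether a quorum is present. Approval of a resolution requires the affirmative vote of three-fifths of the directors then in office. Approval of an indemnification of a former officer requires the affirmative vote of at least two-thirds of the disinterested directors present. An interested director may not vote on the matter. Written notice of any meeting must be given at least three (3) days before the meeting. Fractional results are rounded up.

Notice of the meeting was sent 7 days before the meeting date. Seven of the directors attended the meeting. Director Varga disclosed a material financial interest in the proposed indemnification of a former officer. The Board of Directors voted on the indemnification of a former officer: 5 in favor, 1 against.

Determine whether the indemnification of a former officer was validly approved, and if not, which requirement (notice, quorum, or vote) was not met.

Valid — all requirements satisfied.

Notice: 7 days given; 3 required (7 ≥ 3). Satisfied.
Quorum: 7 present (interested directors count toward quorum); quorum is 7. Satisfied.
Vote: the indemnification of a former officer requires two-thirds of the disinterested directors present (7 − 1 = 6). 2/3 of 6 = 4, so 4 affirmative votes are needed; 5 voted in favor. Satisfied.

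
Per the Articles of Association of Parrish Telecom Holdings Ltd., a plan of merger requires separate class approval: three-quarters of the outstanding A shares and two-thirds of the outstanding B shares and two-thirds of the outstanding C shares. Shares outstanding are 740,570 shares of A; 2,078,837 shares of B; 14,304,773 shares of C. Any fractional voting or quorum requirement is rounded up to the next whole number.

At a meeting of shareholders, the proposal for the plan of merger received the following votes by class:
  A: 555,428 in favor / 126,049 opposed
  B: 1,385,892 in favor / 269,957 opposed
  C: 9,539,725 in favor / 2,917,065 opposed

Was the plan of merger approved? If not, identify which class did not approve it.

Approved — every class gave the required vote.

A: 3/4 of 740570 = 555427.50, rounded up to 555428; 555,428 required, 555,428 in favor — approved.
B: 2/3 of 2078837 = 1385891.33, rounded up to 1385892; 1,385,892 required, 1,385,892 in favor — approved.
C: 2/3 of 14304773 = 9536515.33, rounded up to 9536516; 9,536,516 required, 9,539,725 in favor — approved.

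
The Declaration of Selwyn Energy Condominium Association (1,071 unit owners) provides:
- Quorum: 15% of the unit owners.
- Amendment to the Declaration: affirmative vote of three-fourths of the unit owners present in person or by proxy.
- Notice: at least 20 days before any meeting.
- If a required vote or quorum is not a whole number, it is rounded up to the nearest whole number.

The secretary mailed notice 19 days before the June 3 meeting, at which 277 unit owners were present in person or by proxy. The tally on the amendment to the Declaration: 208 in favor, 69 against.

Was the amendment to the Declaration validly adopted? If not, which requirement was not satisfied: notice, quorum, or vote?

Invalid — notice requirement not satisfied.

Notice: 19 days given; 20 required. Not satisfied.
Quorum: 15% of 1,071 = 160.65, rounded up to 161; 277 present. Satisfied.
Vote: requires three-fourths of those present (277); 3/4 of 277 = 207.75, rounded up to 208, so 208 needed; 208 in favor. Satisfied.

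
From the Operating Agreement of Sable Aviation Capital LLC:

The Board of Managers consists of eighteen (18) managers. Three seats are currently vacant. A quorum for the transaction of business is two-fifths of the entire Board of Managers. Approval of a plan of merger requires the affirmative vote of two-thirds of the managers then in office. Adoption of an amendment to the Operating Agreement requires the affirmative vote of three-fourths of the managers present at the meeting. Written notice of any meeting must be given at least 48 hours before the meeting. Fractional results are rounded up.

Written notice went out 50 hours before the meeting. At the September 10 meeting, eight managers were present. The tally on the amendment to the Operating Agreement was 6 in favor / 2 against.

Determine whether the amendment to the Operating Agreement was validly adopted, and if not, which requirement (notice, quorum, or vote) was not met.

Notice: 50 hours given; 48 required (50 ≥ 48). Satisfied.
Quorum: 8 present; quorum is 8. Satisfied.
Vote: the amendment to the Operating Agreement requires three-fourths of the managers present (8). 3/4 of 8 = 6, so 6 affirmative votes are needed; 6 voted in favor. Satisfied.

Valid — all requirements satisfied.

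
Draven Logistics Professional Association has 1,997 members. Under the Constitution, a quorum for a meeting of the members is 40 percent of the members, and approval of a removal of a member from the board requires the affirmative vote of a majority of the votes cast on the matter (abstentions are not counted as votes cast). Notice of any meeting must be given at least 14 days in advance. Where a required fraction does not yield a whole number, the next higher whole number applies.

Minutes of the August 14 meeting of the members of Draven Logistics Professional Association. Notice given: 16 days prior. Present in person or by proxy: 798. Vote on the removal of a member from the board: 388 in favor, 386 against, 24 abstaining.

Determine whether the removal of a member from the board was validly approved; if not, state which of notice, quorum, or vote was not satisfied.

Notice: 16 days given; 14 required. Satisfied.
Quorum: 40% of 1,997 = 798.80, rounded up to 799; 798 present. Not satisfied.
Vote: requires a majority of the votes cast (798 − 24 abstaining = 774); a majority of 774 is 388, so 388 needed; 388 in favor. Satisfied.

Invalid — quorum requirement not satisfied.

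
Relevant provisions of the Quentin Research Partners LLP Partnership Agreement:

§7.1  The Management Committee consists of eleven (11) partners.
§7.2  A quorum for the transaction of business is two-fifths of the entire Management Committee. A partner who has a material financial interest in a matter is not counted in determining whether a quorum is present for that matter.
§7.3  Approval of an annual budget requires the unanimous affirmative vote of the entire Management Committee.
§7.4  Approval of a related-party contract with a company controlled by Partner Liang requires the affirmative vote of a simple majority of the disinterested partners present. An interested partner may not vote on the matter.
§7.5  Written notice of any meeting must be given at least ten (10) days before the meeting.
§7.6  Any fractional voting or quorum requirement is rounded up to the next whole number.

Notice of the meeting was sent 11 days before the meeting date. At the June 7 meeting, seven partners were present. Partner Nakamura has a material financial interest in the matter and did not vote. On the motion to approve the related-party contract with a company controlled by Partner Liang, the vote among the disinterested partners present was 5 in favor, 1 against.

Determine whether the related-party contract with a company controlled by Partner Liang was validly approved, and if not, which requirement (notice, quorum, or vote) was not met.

Valid — all requirements satisfied.

Notice: 11 days given; 10 required (11 ≥ 10). Satisfied.
Quorum: 7 present, but the 1 interested partner does not count, leaving 6. Quorum is 5. Satisfied.
Vote: the related-party contract with a company controlled by Partner Liang requires a majority of the disinterested partners present (7 − 1 = 6). A majority of 6 is 4, so 4 affirmative votes are needed; 5 voted in favor. Satisfied.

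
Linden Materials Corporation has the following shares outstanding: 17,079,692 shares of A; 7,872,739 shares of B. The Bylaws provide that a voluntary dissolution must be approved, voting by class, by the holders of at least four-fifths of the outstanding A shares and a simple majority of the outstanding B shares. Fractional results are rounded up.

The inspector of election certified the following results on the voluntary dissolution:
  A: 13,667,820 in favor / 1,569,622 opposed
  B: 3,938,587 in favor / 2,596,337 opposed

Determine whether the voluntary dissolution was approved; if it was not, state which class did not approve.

Approved — every class gave the required vote.

A: 4/5 of 17079692 = 13663753.60, rounded up to 13663754; 13,663,754 required, 13,667,820 in favor — approved.
B: a majority of 7872739 is 3936370; 3,936,370 required, 3,938,587 in favor — approved.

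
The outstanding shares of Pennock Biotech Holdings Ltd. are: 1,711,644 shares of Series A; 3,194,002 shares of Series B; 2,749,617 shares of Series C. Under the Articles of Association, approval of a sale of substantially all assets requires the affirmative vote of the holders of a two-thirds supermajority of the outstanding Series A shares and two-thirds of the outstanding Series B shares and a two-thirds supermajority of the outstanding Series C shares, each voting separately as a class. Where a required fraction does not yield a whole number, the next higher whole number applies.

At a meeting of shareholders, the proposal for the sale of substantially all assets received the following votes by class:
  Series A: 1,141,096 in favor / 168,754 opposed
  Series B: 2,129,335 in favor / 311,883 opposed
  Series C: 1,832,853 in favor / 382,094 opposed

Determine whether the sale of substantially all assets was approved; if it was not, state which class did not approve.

Not approved — the Series C shares did not give the required vote.

Series A: 2/3 of 1711644 = 1141096; 1,141,096 required, 1,141,096 in favor — approved.
Series B: 2/3 of 3194002 = 2129334.67, rounded up to 2129335; 2,129,335 required, 2,129,335 in favor — approved.
Series C: 2/3 of 2749617 = 1833078; 1,833,078 required, 1,832,853 in favor — not approved.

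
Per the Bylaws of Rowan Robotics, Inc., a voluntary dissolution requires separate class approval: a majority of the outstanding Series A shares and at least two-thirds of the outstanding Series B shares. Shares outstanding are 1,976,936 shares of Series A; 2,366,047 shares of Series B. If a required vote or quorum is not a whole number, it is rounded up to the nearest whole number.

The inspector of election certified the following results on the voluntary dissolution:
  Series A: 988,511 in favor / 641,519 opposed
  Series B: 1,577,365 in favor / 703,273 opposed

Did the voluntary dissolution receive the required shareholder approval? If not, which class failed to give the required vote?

Approved — every class gave the required vote.

Series A: a majority of 1976936 is 988469; 988,469 required, 988,511 in favor — approved.
Series B: 2/3 of 2366047 = 1577364.67, rounded up to 1577365; 1,577,365 required, 1,577,365 in favor — approved.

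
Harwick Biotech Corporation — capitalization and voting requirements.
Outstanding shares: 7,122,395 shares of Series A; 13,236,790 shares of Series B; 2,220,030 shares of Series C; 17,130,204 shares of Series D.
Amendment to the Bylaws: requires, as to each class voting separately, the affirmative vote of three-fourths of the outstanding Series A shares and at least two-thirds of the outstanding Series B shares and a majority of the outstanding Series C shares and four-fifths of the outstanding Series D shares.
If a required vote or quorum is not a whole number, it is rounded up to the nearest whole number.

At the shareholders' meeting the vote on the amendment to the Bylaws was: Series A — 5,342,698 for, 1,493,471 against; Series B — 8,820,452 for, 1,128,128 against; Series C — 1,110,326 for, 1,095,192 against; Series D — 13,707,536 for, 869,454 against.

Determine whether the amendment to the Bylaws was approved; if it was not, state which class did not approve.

Not approved — the Series B shares did not give the required vote.

Series A: 3/4 of 7122395 = 5341796.25, rounded up to 5341797; 5,341,797 required, 5,342,698 in favor — approved.
Series B: 2/3 of 13236790 = 8824526.67, rounded up to 8824527; 8,824,527 required, 8,820,452 in favor — not approved.
Series C: a majority of 2220030 is 1110016; 1,110,016 required, 1,110,326 in favor — approved.
Series D: 4/5 of 17130204 = 13704163.20, rounded up to 13704164; 13,704,164 required, 13,707,536 in favor — approved.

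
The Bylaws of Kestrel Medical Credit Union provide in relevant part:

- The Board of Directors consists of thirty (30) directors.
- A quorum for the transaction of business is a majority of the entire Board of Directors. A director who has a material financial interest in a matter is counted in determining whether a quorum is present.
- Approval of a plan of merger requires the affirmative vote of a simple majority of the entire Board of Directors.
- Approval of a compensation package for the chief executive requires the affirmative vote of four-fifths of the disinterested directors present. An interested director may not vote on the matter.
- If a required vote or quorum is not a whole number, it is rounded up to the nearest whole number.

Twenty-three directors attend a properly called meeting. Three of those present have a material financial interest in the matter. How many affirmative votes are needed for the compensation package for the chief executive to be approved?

The compensation package for the chief executive requires four-fifths of the disinterested directors present (23 − 3 = 20).
4/5 of 20 = 16.

16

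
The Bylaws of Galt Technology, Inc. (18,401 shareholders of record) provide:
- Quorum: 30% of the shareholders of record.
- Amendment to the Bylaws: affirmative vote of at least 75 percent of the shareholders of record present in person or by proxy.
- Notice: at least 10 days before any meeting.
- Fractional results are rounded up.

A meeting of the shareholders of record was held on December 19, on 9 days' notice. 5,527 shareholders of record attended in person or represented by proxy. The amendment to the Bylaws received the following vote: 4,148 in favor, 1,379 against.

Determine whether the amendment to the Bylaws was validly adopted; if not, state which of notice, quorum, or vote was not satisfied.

Invalid — notice requirement not satisfied.

Notice: 9 days given; 10 required. Not satisfied.
Quorum: 30% of 18,401 = 5,520.30, rounded up to 5,521; 5,527 present. Satisfied.
Vote: requires three-fourths of those present (5,527); 3/4 of 5527 = 4145.25, rounded up to 4146, so 4,146 needed; 4,148 in favor. Satisfied.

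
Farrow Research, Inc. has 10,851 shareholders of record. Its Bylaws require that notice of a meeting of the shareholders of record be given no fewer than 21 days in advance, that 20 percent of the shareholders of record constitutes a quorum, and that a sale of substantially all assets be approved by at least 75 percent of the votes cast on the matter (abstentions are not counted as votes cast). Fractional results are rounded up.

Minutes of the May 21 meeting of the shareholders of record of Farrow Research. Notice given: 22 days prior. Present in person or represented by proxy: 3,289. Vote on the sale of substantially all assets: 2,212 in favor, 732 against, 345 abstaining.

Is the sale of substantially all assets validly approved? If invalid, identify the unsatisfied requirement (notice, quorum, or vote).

Notice: 22 days given; 21 required. Satisfied.
Quorum: 20% of 10,851 = 2,170.20, rounded up to 2,171; 3,289 present. Satisfied.
Vote: requires three-fourths of the votes cast (3,289 − 345 abstaining = 2,944); 3/4 of 2944 = 2208, so 2,208 needed; 2,212 in favor. Satisfied.

Valid — all requirements satisfied.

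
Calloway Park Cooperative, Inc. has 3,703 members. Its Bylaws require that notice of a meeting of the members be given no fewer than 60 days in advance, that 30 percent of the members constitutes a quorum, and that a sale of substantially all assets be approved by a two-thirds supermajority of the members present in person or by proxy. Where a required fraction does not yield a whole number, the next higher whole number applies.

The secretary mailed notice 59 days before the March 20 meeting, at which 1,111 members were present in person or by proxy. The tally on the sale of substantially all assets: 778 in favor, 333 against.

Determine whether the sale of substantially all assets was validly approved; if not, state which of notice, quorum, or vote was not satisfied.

Notice: 59 days given; 60 required. Not satisfied.
Quorum: 30% of 3,703 = 1,110.90, rounded up to 1,111; 1,111 present. Satisfied.
Vote: requires two-thirds of those present (1,111); 2/3 of 1111 = 740.67, rounded up to 741, so 741 needed; 778 in favor. Satisfied.

Invalid — notice requirement not satisfied.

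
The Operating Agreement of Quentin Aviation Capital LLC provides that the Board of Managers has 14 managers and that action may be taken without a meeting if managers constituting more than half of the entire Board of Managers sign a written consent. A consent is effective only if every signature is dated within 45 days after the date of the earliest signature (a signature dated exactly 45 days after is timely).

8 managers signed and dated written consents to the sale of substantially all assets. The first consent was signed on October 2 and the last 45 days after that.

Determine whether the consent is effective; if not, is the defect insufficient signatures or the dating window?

Effective — both the signature and dating-window requirements are satisfied.

Signatures required: more than half of 14 — a majority of 14 is 8, so 8 needed; 8 signed. Sufficient.
Dating window: the latest signature is 45 days after the earliest; the limit is 45 days. Within the window.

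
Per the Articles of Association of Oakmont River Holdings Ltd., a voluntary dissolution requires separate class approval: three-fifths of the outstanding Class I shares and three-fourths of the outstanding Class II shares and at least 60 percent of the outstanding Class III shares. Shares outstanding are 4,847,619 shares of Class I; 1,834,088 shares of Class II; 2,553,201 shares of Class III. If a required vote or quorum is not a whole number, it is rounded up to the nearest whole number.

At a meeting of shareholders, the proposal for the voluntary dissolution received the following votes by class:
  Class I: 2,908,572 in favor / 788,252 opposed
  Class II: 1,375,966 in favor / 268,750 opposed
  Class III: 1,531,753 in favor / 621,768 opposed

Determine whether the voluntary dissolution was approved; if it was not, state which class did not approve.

Class I: 3/5 of 4847619 = 2908571.40, rounded up to 2908572; 2,908,572 required, 2,908,572 in favor — approved.
Class II: 3/4 of 1834088 = 1375566; 1,375,566 required, 1,375,966 in favor — approved.
Class III: 3/5 of 2553201 = 1531920.60, rounded up to 1531921; 1,531,921 required, 1,531,753 in favor — not approved.

Not approved — the Class III shares did not give the required vote.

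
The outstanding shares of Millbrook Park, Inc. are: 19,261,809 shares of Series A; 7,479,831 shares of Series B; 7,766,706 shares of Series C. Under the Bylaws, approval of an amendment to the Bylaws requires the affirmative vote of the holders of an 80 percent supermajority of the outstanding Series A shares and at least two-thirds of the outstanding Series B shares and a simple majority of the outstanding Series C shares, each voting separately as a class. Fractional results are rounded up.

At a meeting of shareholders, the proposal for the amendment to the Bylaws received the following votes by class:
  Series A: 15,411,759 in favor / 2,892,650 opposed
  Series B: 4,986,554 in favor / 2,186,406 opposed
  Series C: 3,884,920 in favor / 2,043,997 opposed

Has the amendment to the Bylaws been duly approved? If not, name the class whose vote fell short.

Series A: 4/5 of 19261809 = 15409447.20, rounded up to 15409448; 15,409,448 required, 15,411,759 in favor — approved.
Series B: 2/3 of 7479831 = 4986554; 4,986,554 required, 4,986,554 in favor — approved.
Series C: a majority of 7766706 is 3883354; 3,883,354 required, 3,884,920 in favor — approved.

Approved — every class gave the required vote.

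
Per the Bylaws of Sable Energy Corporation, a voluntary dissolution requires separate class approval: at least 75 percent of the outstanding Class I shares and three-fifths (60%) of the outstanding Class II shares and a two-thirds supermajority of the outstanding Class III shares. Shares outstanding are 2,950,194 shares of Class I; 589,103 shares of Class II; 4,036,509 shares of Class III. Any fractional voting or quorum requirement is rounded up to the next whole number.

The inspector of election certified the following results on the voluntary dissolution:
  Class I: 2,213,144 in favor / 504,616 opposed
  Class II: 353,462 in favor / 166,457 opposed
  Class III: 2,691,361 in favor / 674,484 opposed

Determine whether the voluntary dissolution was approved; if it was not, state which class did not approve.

Class I: 3/4 of 2950194 = 2212645.50, rounded up to 2212646; 2,212,646 required, 2,213,144 in favor — approved.
Class II: 3/5 of 589103 = 353461.80, rounded up to 353462; 353,462 required, 353,462 in favor — approved.
Class III: 2/3 of 4036509 = 2691006; 2,691,006 required, 2,691,361 in favor — approved.

Approved — every class gave the required vote.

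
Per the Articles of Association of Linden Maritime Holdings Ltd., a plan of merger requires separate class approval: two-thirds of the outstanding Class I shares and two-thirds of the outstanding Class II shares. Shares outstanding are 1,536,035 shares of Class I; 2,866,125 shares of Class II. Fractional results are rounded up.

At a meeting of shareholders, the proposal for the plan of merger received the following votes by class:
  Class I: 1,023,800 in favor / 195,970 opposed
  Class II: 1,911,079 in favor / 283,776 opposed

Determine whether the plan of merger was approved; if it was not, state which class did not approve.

Class I: 2/3 of 1536035 = 1024023.33, rounded up to 1024024; 1,024,024 required, 1,023,800 in favor — not approved.
Class II: 2/3 of 2866125 = 1910750; 1,910,750 required, 1,911,079 in favor — approved.

Not approved — the Class I shares did not give the required vote.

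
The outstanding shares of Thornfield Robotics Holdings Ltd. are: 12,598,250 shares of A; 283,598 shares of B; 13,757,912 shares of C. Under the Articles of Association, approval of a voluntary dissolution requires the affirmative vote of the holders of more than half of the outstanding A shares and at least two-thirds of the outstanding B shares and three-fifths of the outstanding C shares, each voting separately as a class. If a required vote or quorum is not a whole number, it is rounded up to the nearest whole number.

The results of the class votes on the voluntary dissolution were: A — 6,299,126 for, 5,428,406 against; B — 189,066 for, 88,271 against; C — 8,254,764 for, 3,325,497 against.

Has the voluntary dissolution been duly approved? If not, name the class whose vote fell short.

A: a majority of 12598250 is 6299126; 6,299,126 required, 6,299,126 in favor — approved.
B: 2/3 of 283598 = 189065.33, rounded up to 189066; 189,066 required, 189,066 in favor — approved.
C: 3/5 of 13757912 = 8254747.20, rounded up to 8254748; 8,254,748 required, 8,254,764 in favor — approved.

Approved — every class gave the required vote.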